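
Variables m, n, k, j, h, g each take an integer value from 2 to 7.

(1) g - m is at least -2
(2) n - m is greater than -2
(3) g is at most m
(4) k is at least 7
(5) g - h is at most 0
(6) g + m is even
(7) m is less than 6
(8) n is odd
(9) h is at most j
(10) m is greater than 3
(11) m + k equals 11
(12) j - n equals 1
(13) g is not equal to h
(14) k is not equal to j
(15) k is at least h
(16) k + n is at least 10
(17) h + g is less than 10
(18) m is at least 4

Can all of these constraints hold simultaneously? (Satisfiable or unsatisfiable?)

Try m = 4, n = 5, k = 7, j = 6, h = 5, g = 2.
Check constraint 1: g - m = -2; constraint 2: n - m = 1. The remaining constraints are straightforward to verify.

Satisfiable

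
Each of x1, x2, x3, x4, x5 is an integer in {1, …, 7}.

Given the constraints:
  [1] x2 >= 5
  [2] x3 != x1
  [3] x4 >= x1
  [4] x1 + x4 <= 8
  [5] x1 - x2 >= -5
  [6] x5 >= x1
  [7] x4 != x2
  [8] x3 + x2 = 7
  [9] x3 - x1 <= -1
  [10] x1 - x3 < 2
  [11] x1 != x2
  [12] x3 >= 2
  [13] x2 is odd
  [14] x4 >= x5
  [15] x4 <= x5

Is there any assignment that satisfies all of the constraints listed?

Satisfiable

Setting (x1, x2, x3, x4, x5) = (3, 5, 2, 3, 3) satisfies everything: constraint 4: x1 + x4 = 6; constraint 5: x1 - x2 = -2; constraint 8: x3 + x2 = 7, and the others follow.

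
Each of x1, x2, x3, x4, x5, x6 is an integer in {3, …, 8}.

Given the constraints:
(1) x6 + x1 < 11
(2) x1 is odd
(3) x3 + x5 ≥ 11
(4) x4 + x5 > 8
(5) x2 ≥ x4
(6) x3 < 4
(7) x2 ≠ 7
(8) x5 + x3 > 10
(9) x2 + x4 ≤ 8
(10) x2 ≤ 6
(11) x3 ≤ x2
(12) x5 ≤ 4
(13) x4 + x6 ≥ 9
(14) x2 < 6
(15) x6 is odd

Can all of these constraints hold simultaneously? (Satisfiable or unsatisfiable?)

From constraints 10 and 11: x3 ≤ x2 ≤ 6. From constraint 12: x5 ≤ 4. Hence x3 + x5 ≤ 10. But constraint 3 requires x3 + x5 ≥ 11, and 11 > 10. Contradiction.

Unsatisfiable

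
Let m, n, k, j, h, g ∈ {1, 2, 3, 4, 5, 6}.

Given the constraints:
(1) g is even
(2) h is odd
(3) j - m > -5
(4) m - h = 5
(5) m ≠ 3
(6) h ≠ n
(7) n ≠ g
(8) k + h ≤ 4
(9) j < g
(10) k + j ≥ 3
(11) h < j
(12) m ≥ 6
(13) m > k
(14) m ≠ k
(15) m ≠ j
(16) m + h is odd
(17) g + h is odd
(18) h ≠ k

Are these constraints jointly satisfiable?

Satisfiable

Setting (m, n, k, j, h, g) = (6, 3, 3, 3, 1, 4) satisfies everything: constraint 3: j - m = -3; constraint 4: m - h = 5; constraint 8: k + h = 4, and the others follow.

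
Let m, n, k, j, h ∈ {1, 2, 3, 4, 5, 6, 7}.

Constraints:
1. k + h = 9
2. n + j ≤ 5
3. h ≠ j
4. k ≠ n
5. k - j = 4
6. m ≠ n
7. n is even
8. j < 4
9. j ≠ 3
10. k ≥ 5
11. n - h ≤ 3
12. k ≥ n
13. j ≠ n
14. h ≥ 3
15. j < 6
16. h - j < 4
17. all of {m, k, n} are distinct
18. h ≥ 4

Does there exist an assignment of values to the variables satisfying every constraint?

Setting (m, n, k, j, h) = (2, 4, 5, 1, 4) satisfies everything: constraint 1: k + h = 9; constraint 2: n + j = 5; constraint 5: k - j = 4, and the others follow.

Satisfiable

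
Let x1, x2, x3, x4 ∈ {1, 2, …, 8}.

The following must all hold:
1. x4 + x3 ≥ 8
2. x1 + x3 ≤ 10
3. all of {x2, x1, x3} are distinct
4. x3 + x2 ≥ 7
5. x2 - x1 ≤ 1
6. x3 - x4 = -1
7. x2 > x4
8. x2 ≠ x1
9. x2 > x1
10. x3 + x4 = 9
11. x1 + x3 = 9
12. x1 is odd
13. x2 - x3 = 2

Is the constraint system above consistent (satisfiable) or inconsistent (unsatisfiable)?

Try x1 = 5, x2 = 6, x3 = 4, x4 = 5.
Check constraint 1: x4 + x3 = 9; constraint 2: x1 + x3 = 9; constraint 4: x3 + x2 = 10. The remaining constraints are straightforward to verify.

Satisfiable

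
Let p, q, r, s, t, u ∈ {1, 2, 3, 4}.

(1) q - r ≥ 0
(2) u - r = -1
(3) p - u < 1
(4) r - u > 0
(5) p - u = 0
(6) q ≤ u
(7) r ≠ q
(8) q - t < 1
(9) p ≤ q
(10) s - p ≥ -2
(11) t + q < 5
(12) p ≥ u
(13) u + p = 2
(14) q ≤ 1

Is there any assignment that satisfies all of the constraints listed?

Unsatisfiable

Constraints 1, 4, and 6 give r ≤ q, q ≤ u, u < r. Chaining: r ≤ q ≤ u < r, which forces r < r — impossible.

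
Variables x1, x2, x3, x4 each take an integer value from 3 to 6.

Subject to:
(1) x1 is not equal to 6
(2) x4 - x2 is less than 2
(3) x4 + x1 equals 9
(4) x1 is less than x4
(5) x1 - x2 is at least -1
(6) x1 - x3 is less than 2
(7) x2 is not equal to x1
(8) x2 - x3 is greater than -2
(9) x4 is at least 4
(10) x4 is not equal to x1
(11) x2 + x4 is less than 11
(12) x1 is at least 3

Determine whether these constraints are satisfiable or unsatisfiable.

One satisfying assignment is x1 = 4, x2 = 5, x3 = 5, x4 = 5.
For the less obvious constraints — constraint 2: x4 - x2 = 0; constraint 3: x4 + x1 = 9 — and the others hold by inspection.

Satisfiable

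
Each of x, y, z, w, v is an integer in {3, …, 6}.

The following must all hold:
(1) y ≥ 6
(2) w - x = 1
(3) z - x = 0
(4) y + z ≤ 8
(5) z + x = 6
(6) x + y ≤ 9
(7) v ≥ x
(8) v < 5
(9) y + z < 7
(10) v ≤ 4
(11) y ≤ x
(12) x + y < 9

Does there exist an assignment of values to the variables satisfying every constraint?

Unsatisfiable

From constraints 1 and 11: x ≥ y and y ≥ 6, so x ≥ 6. From constraints 7 and 10: x ≤ v and v ≤ 4, so x ≤ 4. But 4 < 6, so no value of x works.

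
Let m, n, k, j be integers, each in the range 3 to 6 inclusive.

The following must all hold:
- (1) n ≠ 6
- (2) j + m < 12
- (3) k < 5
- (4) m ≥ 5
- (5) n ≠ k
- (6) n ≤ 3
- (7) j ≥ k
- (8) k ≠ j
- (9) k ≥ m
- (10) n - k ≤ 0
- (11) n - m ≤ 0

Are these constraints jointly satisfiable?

Unsatisfiable

From constraints 4 and 9: k ≥ m and m ≥ 5, so k ≥ 5. From constraint 3: k ≤ 4. But 4 < 5, so no value of k works.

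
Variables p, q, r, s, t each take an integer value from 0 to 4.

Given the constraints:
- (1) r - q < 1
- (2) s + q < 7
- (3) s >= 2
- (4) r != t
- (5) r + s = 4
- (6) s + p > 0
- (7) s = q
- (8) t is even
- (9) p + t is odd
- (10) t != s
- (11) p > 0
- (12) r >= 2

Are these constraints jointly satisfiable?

Satisfiable

Try p = 1, q = 2, r = 2, s = 2, t = 0.
Check constraint 1: r - q = 0; constraint 2: s + q = 4; constraint 5: r + s = 4. The remaining constraints are straightforward to verify.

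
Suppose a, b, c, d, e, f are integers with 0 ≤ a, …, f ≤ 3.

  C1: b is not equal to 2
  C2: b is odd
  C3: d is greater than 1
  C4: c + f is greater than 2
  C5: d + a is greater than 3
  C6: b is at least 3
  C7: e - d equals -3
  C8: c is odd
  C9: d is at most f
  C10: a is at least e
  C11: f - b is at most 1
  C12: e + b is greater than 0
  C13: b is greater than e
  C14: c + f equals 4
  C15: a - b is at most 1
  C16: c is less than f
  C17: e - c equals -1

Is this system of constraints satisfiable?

Satisfiable

One satisfying assignment is a = 3, b = 3, c = 1, d = 3, e = 0, f = 3.
For the less obvious constraints — constraint 4: c + f = 4; constraint 5: d + a = 6; constraint 7: e - d = -3 — and the others hold by inspection.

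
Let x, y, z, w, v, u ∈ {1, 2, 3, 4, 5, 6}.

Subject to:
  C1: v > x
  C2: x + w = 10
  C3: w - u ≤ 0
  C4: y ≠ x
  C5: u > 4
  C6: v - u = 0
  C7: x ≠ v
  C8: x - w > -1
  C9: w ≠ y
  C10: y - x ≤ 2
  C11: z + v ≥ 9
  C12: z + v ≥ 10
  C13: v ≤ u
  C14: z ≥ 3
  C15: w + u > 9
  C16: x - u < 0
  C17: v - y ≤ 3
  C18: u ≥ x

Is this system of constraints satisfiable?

Try x = 5, y = 4, z = 5, w = 5, v = 6, u = 6.
Check constraint 2: x + w = 10; constraint 3: w - u = -1; constraint 6: v - u = 0. The remaining constraints are straightforward to verify.

Satisfiable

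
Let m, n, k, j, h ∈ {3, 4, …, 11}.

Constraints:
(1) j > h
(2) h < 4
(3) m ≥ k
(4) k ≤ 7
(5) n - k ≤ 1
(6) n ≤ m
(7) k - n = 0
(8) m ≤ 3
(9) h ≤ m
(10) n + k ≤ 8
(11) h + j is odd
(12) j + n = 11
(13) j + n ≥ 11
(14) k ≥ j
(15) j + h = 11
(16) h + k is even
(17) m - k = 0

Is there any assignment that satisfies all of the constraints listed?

From constraints 4 and 14: j ≤ k ≤ 7. From constraints 6 and 8: n ≤ m ≤ 3. Hence j + n ≤ 10. But constraint 13 requires j + n ≥ 11, and 11 > 10. Contradiction.

Unsatisfiable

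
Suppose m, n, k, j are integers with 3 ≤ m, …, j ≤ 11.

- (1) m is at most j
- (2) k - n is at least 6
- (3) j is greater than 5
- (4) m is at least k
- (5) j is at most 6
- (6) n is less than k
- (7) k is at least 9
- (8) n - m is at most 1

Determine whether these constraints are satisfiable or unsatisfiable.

Unsatisfiable

From constraints 4 and 7: m ≥ k and k ≥ 9, so m ≥ 9. From constraints 1 and 5: m ≤ j and j ≤ 6, so m ≤ 6. But 6 < 9, so no value of m works.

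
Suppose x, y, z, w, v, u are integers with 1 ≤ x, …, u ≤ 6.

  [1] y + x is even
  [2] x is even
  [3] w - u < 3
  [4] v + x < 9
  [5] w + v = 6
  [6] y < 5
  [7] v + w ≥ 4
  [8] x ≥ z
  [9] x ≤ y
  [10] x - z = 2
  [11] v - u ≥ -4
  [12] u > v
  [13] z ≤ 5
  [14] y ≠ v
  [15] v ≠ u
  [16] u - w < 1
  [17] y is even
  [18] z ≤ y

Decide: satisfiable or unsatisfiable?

Satisfiable

The assignment x = 4, y = 4, z = 2, w = 4, v = 2, u = 3 works:
  constraint 3 holds since w - u = 1.
  constraint 4 holds since v + x = 6.
The rest check out directly.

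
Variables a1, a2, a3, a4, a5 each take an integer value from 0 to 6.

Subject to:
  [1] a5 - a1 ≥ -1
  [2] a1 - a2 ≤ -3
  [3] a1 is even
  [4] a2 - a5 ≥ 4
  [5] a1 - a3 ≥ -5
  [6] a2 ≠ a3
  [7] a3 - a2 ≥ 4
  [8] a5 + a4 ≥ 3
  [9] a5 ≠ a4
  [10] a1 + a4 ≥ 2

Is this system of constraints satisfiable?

Unsatisfiable

Constraints 1, 4, 5, and 7 give a5 − a1 ≥ -1, a1 − a3 ≥ -5, a3 − a2 ≥ 4, a2 − a5 ≥ 4.
Adding all 4 inequalities: the left sides telescope to 0, and the right sides sum to (-1) + (-5) + 4 + 4 = 2. So 0 ≥ 2, which is false.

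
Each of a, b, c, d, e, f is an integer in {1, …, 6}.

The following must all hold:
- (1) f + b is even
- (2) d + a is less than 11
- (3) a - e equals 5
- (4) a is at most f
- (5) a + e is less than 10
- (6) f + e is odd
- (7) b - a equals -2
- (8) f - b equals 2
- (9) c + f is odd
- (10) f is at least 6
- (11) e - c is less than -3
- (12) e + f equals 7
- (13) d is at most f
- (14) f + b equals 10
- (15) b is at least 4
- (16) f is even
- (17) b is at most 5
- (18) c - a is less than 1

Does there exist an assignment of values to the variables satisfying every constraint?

One satisfying assignment is a = 6, b = 4, c = 5, d = 4, e = 1, f = 6.
For the less obvious constraints — constraint 2: d + a = 10; constraint 3: a - e = 5 — and the others hold by inspection.

Satisfiable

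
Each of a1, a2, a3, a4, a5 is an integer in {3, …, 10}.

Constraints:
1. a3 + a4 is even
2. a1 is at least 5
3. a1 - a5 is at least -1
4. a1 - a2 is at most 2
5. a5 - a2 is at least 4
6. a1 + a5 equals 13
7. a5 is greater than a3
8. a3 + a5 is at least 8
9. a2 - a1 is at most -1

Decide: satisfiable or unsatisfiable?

Unsatisfiable

Constraints 3, 4, and 5 give a2 − a1 ≥ -2, a1 − a5 ≥ -1, a5 − a2 ≥ 4.
Adding all 3 inequalities: the left sides telescope to 0, and the right sides sum to (-2) + (-1) + 4 = 1. So 0 ≥ 1, which is false.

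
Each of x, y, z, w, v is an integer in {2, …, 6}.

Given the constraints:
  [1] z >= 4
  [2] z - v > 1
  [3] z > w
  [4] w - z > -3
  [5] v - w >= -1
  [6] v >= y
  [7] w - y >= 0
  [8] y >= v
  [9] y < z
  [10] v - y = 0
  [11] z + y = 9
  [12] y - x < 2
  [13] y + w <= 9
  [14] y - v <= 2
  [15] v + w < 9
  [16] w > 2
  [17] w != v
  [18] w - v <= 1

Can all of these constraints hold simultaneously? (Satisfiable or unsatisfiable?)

One satisfying assignment is x = 2, y = 3, z = 6, w = 4, v = 3.
For the less obvious constraints — constraint 2: z - v = 3; constraint 4: w - z = -2 — and the others hold by inspection.

Satisfiable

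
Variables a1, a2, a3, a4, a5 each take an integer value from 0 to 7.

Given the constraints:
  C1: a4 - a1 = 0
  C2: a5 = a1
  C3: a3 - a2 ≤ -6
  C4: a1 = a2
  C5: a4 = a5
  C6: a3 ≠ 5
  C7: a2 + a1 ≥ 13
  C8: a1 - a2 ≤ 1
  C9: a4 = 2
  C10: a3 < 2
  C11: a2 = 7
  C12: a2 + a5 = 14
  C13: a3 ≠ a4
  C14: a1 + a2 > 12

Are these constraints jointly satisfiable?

Unsatisfiable

Constraint 9 fixes a4 = 2 and constraint 11 fixes a2 = 7. Constraints 2, 4, and 5 give a4 = a5 = a1 = a2, so a4 = a2. But 2 ≠ 7 — contradiction.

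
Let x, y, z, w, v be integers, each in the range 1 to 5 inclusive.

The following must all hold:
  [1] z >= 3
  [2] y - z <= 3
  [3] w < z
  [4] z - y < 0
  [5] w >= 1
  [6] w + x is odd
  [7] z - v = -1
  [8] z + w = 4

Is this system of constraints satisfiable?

Satisfiable

One satisfying assignment is x = 2, y = 4, z = 3, w = 1, v = 4.
For the less obvious constraints — constraint 2: y - z = 1; constraint 4: z - y = -1 — and the others hold by inspection.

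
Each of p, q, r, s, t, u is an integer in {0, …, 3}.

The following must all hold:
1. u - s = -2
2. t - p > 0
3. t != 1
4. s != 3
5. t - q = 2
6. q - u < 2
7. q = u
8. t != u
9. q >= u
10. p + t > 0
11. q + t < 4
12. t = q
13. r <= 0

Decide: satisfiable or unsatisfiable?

From constraints 7 and 12, t = q = u, so t = u. But constraint 8 says t ≠ u. Contradiction.

Unsatisfiable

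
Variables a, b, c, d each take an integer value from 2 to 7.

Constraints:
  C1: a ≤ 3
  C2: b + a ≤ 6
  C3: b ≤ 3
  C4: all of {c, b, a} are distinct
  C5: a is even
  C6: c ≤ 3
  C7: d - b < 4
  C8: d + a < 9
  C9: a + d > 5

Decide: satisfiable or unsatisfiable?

Unsatisfiable

Constraints 1, 3, and 6 confine each of c, b, a to the 2 values {2, 3} (the domain already gives each ≥ 2).
Constraint 4 requires all 3 of them to be distinct, but only 2 values are available — impossible by the pigeonhole principle.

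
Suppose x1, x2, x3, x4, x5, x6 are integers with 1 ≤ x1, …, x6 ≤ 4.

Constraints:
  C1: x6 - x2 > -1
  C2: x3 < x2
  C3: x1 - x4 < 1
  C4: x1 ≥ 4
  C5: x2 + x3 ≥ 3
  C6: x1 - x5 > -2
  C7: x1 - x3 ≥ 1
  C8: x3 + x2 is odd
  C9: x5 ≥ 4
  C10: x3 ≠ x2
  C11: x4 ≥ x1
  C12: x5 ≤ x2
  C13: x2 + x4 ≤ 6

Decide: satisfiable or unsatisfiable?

Unsatisfiable

From constraints 9 and 12: x2 ≥ x5 ≥ 4. From constraints 4 and 11: x4 ≥ x1 ≥ 4. Hence x2 + x4 ≥ 8. But constraint 13 requires x2 + x4 ≤ 6, and 6 < 8. Contradiction.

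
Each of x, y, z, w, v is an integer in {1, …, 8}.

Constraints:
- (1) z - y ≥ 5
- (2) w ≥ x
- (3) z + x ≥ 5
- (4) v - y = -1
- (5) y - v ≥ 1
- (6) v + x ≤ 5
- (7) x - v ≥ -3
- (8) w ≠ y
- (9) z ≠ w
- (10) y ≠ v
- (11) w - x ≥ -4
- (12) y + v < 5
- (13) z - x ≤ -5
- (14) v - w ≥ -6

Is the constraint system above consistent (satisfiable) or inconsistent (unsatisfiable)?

Unsatisfiable

Constraints 1, 5, 11, 13, and 14 give z − y ≥ 5, y − v ≥ 1, v − w ≥ -6, w − x ≥ -4, x − z ≥ 5.
Adding all 5 inequalities: the left sides telescope to 0, and the right sides sum to 5 + 1 + (-6) + (-4) + 5 = 1. So 0 ≥ 1, which is false.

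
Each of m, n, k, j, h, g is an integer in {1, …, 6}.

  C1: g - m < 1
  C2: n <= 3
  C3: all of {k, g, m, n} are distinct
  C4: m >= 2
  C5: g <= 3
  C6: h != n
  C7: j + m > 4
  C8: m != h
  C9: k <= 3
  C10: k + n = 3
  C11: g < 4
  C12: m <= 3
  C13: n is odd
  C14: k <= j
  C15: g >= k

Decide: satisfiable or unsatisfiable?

Unsatisfiable

Constraints 2, 5, 9, and 12 confine each of k, g, m, n to the 3 values {1, …, 3} (the domain already gives each ≥ 1).
Constraint 3 requires all 4 of them to be distinct, but only 3 values are available — impossible by the pigeonhole principle.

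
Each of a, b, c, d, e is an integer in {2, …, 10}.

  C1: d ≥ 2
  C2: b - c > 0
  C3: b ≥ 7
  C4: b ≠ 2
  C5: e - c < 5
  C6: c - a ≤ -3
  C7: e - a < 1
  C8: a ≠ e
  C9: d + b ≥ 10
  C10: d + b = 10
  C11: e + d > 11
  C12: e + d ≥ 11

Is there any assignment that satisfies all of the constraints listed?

Satisfiable

Setting (a, b, c, d, e) = (10, 7, 6, 3, 9) satisfies everything: constraint 2: b - c = 1; constraint 5: e - c = 3; constraint 6: c - a = -4, and the others follow.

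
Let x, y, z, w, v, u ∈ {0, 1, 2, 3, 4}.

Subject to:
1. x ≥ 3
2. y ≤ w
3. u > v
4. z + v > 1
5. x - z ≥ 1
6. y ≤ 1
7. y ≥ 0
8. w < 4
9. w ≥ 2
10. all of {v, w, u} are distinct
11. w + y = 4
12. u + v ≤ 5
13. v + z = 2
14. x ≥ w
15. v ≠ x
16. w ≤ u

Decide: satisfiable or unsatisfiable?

Take x = 3, y = 1, z = 1, w = 3, v = 1, u = 4. Then constraint 4: z + v = 2; constraint 5: x - z = 2, and every other listed constraint is also met.

Satisfiable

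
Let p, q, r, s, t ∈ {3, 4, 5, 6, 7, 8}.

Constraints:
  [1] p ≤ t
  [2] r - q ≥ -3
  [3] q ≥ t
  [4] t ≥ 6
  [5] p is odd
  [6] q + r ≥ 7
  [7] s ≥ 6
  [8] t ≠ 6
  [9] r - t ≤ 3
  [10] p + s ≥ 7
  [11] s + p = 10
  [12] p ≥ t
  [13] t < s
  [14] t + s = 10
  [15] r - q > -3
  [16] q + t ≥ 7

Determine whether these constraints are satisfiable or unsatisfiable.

From constraint 7: s ≥ 6. From constraints 4 and 12: p ≥ t ≥ 6. Hence s + p ≥ 12. But constraint 11 requires s + p = 10, and 10 < 12. Contradiction.

Unsatisfiable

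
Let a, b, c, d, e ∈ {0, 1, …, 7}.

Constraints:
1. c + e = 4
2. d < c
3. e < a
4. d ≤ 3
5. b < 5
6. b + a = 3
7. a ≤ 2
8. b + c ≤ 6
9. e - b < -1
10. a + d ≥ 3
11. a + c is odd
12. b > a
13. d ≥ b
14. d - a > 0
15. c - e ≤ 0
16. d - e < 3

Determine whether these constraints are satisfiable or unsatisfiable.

Constraints 2, 3, 12, 13, and 15 give b ≤ d, d < c, c ≤ e, e < a, a < b. Chaining: b ≤ d < c ≤ e < a < b, which forces b < b — impossible.

Unsatisfiable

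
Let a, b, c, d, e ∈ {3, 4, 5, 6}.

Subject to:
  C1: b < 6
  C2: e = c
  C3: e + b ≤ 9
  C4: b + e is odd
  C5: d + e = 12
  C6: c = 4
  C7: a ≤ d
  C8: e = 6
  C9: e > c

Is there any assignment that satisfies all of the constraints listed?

Unsatisfiable

Constraint 8 fixes e = 6 and constraint 6 fixes c = 4, but constraint 2 requires e = c. Since 6 ≠ 4, contradiction.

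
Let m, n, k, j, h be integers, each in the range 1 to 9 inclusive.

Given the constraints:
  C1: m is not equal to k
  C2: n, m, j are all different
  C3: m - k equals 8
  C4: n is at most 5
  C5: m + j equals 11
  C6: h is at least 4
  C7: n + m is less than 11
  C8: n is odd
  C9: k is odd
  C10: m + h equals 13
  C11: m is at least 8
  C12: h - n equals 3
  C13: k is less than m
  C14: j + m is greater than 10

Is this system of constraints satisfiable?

Satisfiable

Setting (m, n, k, j, h) = (9, 1, 1, 2, 4) satisfies everything: constraint 3: m - k = 8; constraint 5: m + j = 11, and the others follow.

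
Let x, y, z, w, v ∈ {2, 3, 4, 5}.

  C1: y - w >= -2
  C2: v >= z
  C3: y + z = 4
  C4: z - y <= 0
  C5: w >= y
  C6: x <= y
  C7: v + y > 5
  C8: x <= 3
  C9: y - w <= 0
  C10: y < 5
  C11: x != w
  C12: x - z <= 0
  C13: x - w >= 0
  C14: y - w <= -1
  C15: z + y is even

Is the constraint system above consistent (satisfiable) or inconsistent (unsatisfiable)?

Constraints 4, 12, 13, and 14 give z − x ≥ 0, x − w ≥ 0, w − y ≥ 1, y − z ≥ 0.
Adding all 4 inequalities: the left sides telescope to 0, and the right sides sum to 0 + 0 + 1 + 0 = 1. So 0 ≥ 1, which is false.

Unsatisfiable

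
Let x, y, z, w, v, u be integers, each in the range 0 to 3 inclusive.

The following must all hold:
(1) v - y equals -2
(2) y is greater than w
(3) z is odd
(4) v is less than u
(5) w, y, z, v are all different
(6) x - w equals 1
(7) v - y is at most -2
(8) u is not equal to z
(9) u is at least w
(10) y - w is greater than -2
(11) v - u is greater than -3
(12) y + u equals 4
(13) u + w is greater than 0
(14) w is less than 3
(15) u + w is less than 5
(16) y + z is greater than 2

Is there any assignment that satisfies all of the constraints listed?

Satisfiable

Take x = 2, y = 2, z = 3, w = 1, v = 0, u = 2. Then constraint 1: v - y = -2; constraint 6: x - w = 1; constraint 7: v - y = -2, and every other listed constraint is also met.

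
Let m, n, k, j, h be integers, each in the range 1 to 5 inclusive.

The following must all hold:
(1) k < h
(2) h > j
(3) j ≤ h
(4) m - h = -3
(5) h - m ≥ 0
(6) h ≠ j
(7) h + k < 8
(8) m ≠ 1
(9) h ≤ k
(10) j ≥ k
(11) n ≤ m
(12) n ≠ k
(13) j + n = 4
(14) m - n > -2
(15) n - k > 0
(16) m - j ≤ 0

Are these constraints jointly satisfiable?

Constraints 2, 9, 11, 15, and 16 give m ≤ j, j < h, h ≤ k, k < n, n ≤ m. Chaining: m ≤ j < h ≤ k < n ≤ m, which forces m < m — impossible.

Unsatisfiable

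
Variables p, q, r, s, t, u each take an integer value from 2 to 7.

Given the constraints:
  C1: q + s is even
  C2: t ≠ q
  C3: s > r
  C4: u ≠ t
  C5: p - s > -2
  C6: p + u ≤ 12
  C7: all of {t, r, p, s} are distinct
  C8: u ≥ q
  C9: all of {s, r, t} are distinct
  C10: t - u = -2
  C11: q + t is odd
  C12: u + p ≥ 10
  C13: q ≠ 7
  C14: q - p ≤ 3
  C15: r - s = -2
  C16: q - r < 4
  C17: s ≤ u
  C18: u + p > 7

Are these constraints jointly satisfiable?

Satisfiable

One satisfying assignment is p = 3, q = 4, r = 2, s = 4, t = 5, u = 7.
For the less obvious constraints — constraint 5: p - s = -1; constraint 6: p + u = 10; constraint 10: t - u = -2 — and the others hold by inspection.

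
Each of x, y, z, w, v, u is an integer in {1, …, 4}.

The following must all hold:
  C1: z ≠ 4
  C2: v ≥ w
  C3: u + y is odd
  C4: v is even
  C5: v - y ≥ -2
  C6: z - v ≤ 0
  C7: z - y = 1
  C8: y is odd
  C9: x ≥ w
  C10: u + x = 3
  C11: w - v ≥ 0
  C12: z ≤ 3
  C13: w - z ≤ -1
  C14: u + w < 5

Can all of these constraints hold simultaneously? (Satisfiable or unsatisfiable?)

Unsatisfiable

Constraints 6, 11, and 13 give z − w ≥ 1, w − v ≥ 0, v − z ≥ 0.
Adding all 3 inequalities: the left sides telescope to 0, and the right sides sum to 1 + 0 + 0 = 1. So 0 ≥ 1, which is false.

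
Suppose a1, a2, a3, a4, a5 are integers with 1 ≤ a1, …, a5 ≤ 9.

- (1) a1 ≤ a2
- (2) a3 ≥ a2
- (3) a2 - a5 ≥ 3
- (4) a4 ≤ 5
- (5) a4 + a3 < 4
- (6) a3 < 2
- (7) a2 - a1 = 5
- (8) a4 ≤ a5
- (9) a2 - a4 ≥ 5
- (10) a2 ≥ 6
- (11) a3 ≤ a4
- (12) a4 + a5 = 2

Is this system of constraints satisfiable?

Unsatisfiable

From constraints 2 and 10: a3 ≥ a2 and a2 ≥ 6, so a3 ≥ 6. From constraint 6: a3 ≤ 1. But 1 < 6, so no value of a3 works.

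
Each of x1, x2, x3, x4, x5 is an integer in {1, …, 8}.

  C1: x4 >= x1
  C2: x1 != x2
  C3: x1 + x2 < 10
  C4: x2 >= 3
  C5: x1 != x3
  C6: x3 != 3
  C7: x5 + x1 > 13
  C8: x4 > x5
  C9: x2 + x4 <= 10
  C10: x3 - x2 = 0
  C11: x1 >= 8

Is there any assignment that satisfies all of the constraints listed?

Unsatisfiable

From constraint 4: x2 ≥ 3. From constraints 1 and 11: x4 ≥ x1 ≥ 8. Hence x2 + x4 ≥ 11. But constraint 9 requires x2 + x4 ≤ 10, and 10 < 11. Contradiction.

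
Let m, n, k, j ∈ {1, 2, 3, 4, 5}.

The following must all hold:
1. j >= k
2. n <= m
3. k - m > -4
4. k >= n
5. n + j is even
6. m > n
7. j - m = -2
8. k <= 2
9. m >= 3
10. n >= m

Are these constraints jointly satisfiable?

From constraints 9 and 10: n ≥ m and m ≥ 3, so n ≥ 3. From constraints 4 and 8: n ≤ k and k ≤ 2, so n ≤ 2. But 2 < 3, so no value of n works.

Unsatisfiable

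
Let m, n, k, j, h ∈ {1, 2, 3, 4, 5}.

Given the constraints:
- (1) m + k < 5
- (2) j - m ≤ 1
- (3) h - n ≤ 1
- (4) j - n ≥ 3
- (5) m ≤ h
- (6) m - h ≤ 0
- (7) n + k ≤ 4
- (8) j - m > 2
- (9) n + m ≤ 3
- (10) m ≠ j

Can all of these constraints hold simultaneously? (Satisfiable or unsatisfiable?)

Unsatisfiable

Constraints 2, 3, 4, and 6 give j − n ≥ 3, n − h ≥ -1, h − m ≥ 0, m − j ≥ -1.
Adding all 4 inequalities: the left sides telescope to 0, and the right sides sum to 3 + (-1) + 0 + (-1) = 1. So 0 ≥ 1, which is false.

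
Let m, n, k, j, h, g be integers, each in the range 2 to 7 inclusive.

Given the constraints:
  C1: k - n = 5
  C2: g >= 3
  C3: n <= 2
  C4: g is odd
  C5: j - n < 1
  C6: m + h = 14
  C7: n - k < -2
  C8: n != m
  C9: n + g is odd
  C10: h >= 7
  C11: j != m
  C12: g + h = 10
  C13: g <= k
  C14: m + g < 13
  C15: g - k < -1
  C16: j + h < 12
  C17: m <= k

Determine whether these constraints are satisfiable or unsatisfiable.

One satisfying assignment is m = 7, n = 2, k = 7, j = 2, h = 7, g = 3.
For the less obvious constraints — constraint 1: k - n = 5; constraint 5: j - n = 0 — and the others hold by inspection.

Satisfiable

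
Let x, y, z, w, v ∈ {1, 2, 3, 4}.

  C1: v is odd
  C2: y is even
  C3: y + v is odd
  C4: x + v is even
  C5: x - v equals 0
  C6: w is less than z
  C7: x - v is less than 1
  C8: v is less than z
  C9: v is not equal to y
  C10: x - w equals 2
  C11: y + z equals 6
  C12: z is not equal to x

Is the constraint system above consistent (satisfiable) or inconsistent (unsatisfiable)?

Satisfiable

Try x = 3, y = 2, z = 4, w = 1, v = 3.
Check constraint 5: x - v = 0; constraint 7: x - v = 0; constraint 10: x - w = 2. The remaining constraints are straightforward to verify.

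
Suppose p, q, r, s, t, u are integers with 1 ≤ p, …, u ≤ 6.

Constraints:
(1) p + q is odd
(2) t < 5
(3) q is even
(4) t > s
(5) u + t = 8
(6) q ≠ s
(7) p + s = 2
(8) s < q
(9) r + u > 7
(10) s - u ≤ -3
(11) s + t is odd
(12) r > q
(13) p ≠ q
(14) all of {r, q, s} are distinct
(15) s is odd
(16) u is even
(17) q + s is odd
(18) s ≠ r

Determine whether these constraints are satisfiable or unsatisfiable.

Satisfiable

The assignment p = 1, q = 2, r = 4, s = 1, t = 2, u = 6 works:
  constraint 5 holds since u + t = 8.
  constraint 7 holds since p + s = 2.
The rest check out directly.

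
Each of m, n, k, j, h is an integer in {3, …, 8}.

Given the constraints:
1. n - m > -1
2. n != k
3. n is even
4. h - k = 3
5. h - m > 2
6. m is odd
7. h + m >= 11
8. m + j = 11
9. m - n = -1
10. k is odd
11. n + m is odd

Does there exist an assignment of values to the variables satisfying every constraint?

Satisfiable

One satisfying assignment is m = 3, n = 4, k = 5, j = 8, h = 8.
For the less obvious constraints — constraint 1: n - m = 1; constraint 4: h - k = 3 — and the others hold by inspection.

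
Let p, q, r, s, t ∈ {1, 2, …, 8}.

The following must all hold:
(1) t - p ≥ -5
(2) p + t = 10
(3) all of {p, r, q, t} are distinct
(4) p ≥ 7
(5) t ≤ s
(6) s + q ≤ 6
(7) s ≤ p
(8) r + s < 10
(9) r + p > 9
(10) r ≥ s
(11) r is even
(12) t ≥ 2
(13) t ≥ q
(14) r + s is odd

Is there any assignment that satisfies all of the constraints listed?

Setting (p, q, r, s, t) = (7, 2, 4, 3, 3) satisfies everything: constraint 1: t - p = -4; constraint 2: p + t = 10, and the others follow.

Satisfiable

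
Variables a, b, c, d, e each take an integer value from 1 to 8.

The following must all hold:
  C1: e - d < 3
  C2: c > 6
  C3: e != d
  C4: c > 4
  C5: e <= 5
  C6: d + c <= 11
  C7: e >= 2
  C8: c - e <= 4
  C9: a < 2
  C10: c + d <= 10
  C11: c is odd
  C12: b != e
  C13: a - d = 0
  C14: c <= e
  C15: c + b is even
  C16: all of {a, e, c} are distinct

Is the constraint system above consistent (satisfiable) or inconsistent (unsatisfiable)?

Unsatisfiable

From constraint 2: c ≥ 7. From constraints 5 and 14: c ≤ e and e ≤ 5, so c ≤ 5. But 5 < 7, so no value of c works.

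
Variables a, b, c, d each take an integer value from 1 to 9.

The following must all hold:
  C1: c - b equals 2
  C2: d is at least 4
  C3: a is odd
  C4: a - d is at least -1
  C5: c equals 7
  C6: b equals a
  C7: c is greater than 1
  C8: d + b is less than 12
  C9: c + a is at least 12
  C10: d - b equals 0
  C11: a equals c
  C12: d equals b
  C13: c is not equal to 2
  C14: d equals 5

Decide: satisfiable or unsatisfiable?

Unsatisfiable

Constraint 14 fixes d = 5 and constraint 5 fixes c = 7. Constraints 6, 11, and 12 give d = b = a = c, so d = c. But 5 ≠ 7 — contradiction.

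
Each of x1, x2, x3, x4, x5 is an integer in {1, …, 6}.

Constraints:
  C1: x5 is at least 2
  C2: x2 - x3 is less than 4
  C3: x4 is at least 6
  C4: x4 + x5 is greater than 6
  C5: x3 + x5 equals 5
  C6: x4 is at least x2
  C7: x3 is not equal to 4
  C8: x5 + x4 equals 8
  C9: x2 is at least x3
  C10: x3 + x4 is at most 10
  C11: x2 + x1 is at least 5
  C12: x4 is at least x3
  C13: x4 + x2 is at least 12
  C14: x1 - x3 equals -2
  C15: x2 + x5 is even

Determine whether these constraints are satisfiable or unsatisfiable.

Setting (x1, x2, x3, x4, x5) = (1, 6, 3, 6, 2) satisfies everything: constraint 2: x2 - x3 = 3; constraint 4: x4 + x5 = 8, and the others follow.

Satisfiable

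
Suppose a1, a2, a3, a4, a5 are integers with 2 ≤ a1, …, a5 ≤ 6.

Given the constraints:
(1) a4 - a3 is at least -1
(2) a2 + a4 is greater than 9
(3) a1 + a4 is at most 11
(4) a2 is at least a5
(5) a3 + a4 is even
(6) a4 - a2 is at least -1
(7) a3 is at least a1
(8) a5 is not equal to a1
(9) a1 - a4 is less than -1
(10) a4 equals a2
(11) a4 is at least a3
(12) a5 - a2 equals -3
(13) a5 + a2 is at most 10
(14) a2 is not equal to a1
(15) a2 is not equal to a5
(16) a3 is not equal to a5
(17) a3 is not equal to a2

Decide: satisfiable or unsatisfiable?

Try a1 = 3, a2 = 5, a3 = 3, a4 = 5, a5 = 2.
Check constraint 1: a4 - a3 = 2; constraint 2: a2 + a4 = 10. The remaining constraints are straightforward to verify.

Satisfiable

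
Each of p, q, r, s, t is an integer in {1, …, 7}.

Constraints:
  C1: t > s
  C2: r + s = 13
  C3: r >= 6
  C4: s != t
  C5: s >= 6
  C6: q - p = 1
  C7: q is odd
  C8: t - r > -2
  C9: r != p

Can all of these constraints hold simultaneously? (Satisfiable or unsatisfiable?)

Satisfiable

One satisfying assignment is p = 6, q = 7, r = 7, s = 6, t = 7.
For the less obvious constraints — constraint 2: r + s = 13; constraint 6: q - p = 1; constraint 8: t - r = 0 — and the others hold by inspection.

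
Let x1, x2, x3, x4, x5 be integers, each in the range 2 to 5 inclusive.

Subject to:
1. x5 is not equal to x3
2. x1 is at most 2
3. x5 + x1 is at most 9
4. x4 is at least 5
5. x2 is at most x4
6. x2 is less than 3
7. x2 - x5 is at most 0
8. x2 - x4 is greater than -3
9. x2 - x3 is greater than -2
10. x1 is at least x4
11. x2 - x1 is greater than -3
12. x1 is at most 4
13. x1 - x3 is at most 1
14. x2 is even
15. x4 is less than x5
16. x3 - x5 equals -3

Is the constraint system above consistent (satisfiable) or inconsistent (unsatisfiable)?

Unsatisfiable

From constraints 4 and 10: x1 ≥ x4 and x4 ≥ 5, so x1 ≥ 5. From constraint 12: x1 ≤ 4. But 4 < 5, so no value of x1 works.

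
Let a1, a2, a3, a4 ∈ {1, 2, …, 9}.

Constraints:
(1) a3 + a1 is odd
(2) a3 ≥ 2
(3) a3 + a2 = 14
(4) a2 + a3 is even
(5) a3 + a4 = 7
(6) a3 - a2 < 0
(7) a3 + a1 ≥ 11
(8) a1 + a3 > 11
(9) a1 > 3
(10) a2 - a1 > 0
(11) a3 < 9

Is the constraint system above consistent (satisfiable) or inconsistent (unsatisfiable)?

Satisfiable

The assignment a1 = 7, a2 = 8, a3 = 6, a4 = 1 works:
  constraint 3 holds since a3 + a2 = 14.
  constraint 5 holds since a3 + a4 = 7.
  constraint 6 holds since a3 - a2 = -2.
The rest check out directly.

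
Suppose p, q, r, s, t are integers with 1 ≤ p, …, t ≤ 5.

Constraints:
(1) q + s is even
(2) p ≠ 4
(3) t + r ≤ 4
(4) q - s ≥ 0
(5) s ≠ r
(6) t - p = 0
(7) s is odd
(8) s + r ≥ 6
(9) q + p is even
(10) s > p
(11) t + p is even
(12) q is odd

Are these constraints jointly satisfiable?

Satisfiable

The assignment p = 1, q = 5, r = 1, s = 5, t = 1 works:
  constraint 3 holds since t + r = 2.
  constraint 4 holds since q - s = 0.
  constraint 6 holds since t - p = 0.
The rest check out directly.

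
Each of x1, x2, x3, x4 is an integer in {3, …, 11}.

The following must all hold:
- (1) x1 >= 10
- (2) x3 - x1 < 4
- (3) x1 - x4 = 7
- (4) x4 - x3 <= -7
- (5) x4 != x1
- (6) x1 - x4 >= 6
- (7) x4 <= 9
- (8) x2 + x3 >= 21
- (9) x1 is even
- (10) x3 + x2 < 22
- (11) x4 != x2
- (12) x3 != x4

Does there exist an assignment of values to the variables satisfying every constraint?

Take x1 = 10, x2 = 10, x3 = 11, x4 = 3. Then constraint 2: x3 - x1 = 1; constraint 3: x1 - x4 = 7, and every other listed constraint is also met.

Satisfiable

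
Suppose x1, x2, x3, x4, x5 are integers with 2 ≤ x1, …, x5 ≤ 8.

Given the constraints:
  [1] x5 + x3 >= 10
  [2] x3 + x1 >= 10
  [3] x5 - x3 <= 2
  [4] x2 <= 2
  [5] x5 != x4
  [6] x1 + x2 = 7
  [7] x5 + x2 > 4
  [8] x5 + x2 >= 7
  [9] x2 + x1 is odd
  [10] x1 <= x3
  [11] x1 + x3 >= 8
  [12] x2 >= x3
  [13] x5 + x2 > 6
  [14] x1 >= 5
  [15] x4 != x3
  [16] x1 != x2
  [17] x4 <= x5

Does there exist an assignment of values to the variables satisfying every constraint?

Unsatisfiable

From constraints 10 and 14: x3 ≥ x1 and x1 ≥ 5, so x3 ≥ 5. From constraints 4 and 12: x3 ≤ x2 and x2 ≤ 2, so x3 ≤ 2. But 2 < 5, so no value of x3 works.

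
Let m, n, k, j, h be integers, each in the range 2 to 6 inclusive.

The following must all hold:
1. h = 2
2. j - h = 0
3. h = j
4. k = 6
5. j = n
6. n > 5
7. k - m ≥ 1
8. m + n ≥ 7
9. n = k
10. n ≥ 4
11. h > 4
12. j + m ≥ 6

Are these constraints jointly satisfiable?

Constraint 1 fixes h = 2 and constraint 4 fixes k = 6. Constraints 3, 5, and 9 give h = j = n = k, so h = k. But 2 ≠ 6 — contradiction.

Unsatisfiable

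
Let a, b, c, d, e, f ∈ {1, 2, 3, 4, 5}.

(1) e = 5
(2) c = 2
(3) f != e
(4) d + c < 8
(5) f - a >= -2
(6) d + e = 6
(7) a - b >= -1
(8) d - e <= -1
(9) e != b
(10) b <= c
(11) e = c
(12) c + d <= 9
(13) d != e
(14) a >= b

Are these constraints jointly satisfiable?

Unsatisfiable

Constraint 1 fixes e = 5 and constraint 2 fixes c = 2, but constraint 11 requires e = c. Since 5 ≠ 2, contradiction.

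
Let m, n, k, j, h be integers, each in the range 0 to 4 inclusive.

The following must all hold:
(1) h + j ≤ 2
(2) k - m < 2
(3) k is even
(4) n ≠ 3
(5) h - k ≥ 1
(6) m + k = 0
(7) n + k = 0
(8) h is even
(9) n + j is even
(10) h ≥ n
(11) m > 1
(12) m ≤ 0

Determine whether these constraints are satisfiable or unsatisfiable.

From constraint 11: m ≥ 2. From constraint 12: m ≤ 0. But 0 < 2, so no value of m works.

Unsatisfiable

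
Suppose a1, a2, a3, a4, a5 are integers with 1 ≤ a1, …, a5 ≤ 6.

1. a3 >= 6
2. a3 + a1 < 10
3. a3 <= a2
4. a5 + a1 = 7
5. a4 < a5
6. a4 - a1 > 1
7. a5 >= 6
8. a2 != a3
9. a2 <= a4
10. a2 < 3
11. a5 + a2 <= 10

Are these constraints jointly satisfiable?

Unsatisfiable

From constraint 7: a5 ≥ 6. From constraints 1 and 3: a2 ≥ a3 ≥ 6. Hence a5 + a2 ≥ 12. But constraint 11 requires a5 + a2 ≤ 10, and 10 < 12. Contradiction.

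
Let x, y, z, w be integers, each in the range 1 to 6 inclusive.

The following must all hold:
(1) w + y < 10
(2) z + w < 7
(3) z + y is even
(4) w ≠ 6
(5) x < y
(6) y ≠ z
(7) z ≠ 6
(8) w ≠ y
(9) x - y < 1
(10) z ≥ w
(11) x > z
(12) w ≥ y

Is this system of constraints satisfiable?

Unsatisfiable

Constraints 5, 10, 11, and 12 give w ≤ z, z < x, x < y, y ≤ w. Chaining: w ≤ z < x < y ≤ w, which forces w < w — impossible.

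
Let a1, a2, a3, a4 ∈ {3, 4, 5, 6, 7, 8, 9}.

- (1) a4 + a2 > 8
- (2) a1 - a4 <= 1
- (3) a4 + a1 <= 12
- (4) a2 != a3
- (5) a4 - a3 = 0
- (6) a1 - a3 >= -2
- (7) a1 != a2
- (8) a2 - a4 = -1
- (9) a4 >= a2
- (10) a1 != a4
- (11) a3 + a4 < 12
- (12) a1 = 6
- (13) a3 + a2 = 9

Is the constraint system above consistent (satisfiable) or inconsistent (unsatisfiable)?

Satisfiable

One satisfying assignment is a1 = 6, a2 = 4, a3 = 5, a4 = 5.
For the less obvious constraints — constraint 1: a4 + a2 = 9; constraint 2: a1 - a4 = 1 — and the others hold by inspection.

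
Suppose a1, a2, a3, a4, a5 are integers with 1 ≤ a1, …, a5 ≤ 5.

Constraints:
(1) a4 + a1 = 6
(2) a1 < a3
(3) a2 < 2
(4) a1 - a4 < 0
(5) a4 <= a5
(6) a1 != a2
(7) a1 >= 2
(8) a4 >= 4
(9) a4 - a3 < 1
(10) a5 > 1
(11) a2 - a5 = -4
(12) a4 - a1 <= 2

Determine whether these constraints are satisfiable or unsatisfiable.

One satisfying assignment is a1 = 2, a2 = 1, a3 = 5, a4 = 4, a5 = 5.
For the less obvious constraints — constraint 1: a4 + a1 = 6; constraint 4: a1 - a4 = -2; constraint 9: a4 - a3 = -1 — and the others hold by inspection.

Satisfiable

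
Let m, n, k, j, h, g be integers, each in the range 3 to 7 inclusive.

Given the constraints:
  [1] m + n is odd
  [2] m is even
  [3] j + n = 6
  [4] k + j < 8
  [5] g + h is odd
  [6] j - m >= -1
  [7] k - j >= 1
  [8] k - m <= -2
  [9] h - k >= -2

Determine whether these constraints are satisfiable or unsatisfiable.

Unsatisfiable

Constraints 6, 7, and 8 give m − k ≥ 2, k − j ≥ 1, j − m ≥ -1.
Adding all 3 inequalities: the left sides telescope to 0, and the right sides sum to 2 + 1 + (-1) = 2. So 0 ≥ 2, which is false.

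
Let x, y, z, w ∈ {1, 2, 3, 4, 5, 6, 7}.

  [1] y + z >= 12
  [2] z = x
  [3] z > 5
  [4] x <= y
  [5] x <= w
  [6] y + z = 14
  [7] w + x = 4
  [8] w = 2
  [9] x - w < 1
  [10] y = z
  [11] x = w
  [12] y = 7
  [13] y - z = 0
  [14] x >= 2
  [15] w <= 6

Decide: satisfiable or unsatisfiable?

Unsatisfiable

Constraint 12 fixes y = 7 and constraint 8 fixes w = 2. Constraints 2, 10, and 11 give y = z = x = w, so y = w. But 7 ≠ 2 — contradiction.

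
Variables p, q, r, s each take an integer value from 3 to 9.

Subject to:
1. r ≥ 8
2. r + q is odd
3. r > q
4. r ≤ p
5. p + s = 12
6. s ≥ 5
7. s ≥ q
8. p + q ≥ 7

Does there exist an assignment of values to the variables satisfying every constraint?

From constraints 1 and 4: p ≥ r ≥ 8. From constraint 6: s ≥ 5. Hence p + s ≥ 13. But constraint 5 requires p + s = 12, and 12 < 13. Contradiction.

Unsatisfiable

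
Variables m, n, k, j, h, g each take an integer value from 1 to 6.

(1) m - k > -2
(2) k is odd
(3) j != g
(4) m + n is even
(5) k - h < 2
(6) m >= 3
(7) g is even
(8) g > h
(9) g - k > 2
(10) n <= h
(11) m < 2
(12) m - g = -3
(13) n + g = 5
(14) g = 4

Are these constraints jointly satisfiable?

Unsatisfiable

From constraint 6: m ≥ 3. From constraint 11: m ≤ 1. But 1 < 3, so no value of m works.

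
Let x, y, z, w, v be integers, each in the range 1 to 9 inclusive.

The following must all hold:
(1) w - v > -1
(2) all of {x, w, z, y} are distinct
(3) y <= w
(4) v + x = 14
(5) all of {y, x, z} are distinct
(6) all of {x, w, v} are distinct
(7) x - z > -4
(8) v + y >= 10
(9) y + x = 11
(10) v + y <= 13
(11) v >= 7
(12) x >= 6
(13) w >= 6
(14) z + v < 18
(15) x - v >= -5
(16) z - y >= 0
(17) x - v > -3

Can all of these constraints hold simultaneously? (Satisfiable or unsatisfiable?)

Try x = 6, y = 5, z = 8, w = 9, v = 8.
Check constraint 1: w - v = 1; constraint 4: v + x = 14; constraint 7: x - z = -2. The remaining constraints are straightforward to verify.

Satisfiable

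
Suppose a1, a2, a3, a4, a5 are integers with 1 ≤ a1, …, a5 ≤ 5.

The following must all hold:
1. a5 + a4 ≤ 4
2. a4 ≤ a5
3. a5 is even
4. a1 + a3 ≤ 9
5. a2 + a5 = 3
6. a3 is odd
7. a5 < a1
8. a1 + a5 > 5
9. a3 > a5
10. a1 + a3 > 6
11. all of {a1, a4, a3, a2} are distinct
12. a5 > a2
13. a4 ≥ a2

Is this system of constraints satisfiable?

Satisfiable

Try a1 = 5, a2 = 1, a3 = 3, a4 = 2, a5 = 2.
Check constraint 1: a5 + a4 = 4; constraint 4: a1 + a3 = 8; constraint 5: a2 + a5 = 3. The remaining constraints are straightforward to verify.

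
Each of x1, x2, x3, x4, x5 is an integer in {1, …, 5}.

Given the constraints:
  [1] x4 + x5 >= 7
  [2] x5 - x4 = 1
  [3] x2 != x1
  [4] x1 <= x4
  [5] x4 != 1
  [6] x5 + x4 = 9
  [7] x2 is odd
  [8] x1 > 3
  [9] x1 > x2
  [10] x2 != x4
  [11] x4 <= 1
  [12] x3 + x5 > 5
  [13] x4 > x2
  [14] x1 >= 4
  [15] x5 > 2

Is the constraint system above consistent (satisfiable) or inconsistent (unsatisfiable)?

From constraints 4 and 14: x4 ≥ x1 and x1 ≥ 4, so x4 ≥ 4. From constraint 11: x4 ≤ 1. But 1 < 4, so no value of x4 works.

Unsatisfiable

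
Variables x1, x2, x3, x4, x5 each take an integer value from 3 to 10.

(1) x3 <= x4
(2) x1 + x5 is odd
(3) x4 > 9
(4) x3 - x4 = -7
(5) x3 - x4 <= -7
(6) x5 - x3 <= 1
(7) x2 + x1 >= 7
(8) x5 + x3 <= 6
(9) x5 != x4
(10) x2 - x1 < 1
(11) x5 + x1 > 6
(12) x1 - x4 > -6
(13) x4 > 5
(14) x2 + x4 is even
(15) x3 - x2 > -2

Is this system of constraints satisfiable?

Satisfiable

Take x1 = 6, x2 = 4, x3 = 3, x4 = 10, x5 = 3. Then constraint 4: x3 - x4 = -7; constraint 5: x3 - x4 = -7; constraint 6: x5 - x3 = 0, and every other listed constraint is also met.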